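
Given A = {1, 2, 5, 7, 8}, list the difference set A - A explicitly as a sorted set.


A - A = {a - a' : a, a' ∈ A}.
Compute a - a' for each ordered pair (a, a'):
a = 1: 1-1=0, 1-2=-1, 1-5=-4, 1-7=-6, 1-8=-7
a = 2: 2-1=1, 2-2=0, 2-5=-3, 2-7=-5, 2-8=-6
a = 5: 5-1=4, 5-2=3, 5-5=0, 5-7=-2, 5-8=-3
a = 7: 7-1=6, 7-2=5, 7-5=2, 7-7=0, 7-8=-1
a = 8: 8-1=7, 8-2=6, 8-5=3, 8-7=1, 8-8=0
Collecting distinct values (and noting 0 appears from a-a):
A - A = {-7, -6, -5, -4, -3, -2, -1, 0, 1, 2, 3, 4, 5, 6, 7}
|A - A| = 15

A - A = {-7, -6, -5, -4, -3, -2, -1, 0, 1, 2, 3, 4, 5, 6, 7}


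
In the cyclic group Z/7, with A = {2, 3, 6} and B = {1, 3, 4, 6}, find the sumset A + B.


Work in Z/7Z: reduce every sum a + b modulo 7.
Enumerate all 12 pairs:
a = 2: 2+1=3, 2+3=5, 2+4=6, 2+6=1
a = 3: 3+1=4, 3+3=6, 3+4=0, 3+6=2
a = 6: 6+1=0, 6+3=2, 6+4=3, 6+6=5
Distinct residues collected: {0, 1, 2, 3, 4, 5, 6}
|A + B| = 7 (out of 7 total residues).

A + B = {0, 1, 2, 3, 4, 5, 6}


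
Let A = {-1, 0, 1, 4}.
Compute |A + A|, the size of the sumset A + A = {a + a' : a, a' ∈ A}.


A + A = {a + a' : a, a' ∈ A}; |A| = 4.
General bounds: 2|A| - 1 ≤ |A + A| ≤ |A|(|A|+1)/2, i.e. 7 ≤ |A + A| ≤ 10.
Lower bound 2|A|-1 is attained iff A is an arithmetic progression.
Enumerate sums a + a' for a ≤ a' (symmetric, so this suffices):
a = -1: -1+-1=-2, -1+0=-1, -1+1=0, -1+4=3
a = 0: 0+0=0, 0+1=1, 0+4=4
a = 1: 1+1=2, 1+4=5
a = 4: 4+4=8
Distinct sums: {-2, -1, 0, 1, 2, 3, 4, 5, 8}
|A + A| = 9

|A + A| = 9


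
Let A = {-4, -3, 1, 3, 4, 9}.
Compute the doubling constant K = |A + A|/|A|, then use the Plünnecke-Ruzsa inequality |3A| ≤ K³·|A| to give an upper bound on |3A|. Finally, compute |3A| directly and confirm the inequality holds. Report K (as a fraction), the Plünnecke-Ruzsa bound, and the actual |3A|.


|A| = 6.
Step 1: Compute A + A by enumerating all 36 pairs.
A + A = {-8, -7, -6, -3, -2, -1, 0, 1, 2, 4, 5, 6, 7, 8, 10, 12, 13, 18}, so |A + A| = 18.
Step 2: Doubling constant K = |A + A|/|A| = 18/6 = 18/6 ≈ 3.0000.
Step 3: Plünnecke-Ruzsa gives |3A| ≤ K³·|A| = (3.0000)³ · 6 ≈ 162.0000.
Step 4: Compute 3A = A + A + A directly by enumerating all triples (a,b,c) ∈ A³; |3A| = 33.
Step 5: Check 33 ≤ 162.0000? Yes ✓.

K = 18/6, Plünnecke-Ruzsa bound K³|A| ≈ 162.0000, |3A| = 33, inequality holds.


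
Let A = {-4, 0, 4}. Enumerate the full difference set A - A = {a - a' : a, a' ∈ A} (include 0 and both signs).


A - A = {a - a' : a, a' ∈ A}.
Compute a - a' for each ordered pair (a, a'):
a = -4: -4--4=0, -4-0=-4, -4-4=-8
a = 0: 0--4=4, 0-0=0, 0-4=-4
a = 4: 4--4=8, 4-0=4, 4-4=0
Collecting distinct values (and noting 0 appears from a-a):
A - A = {-8, -4, 0, 4, 8}
|A - A| = 5

A - A = {-8, -4, 0, 4, 8}


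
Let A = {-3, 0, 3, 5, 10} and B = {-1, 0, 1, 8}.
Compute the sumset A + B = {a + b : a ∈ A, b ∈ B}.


A + B = {a + b : a ∈ A, b ∈ B}.
Enumerate all |A|·|B| = 5·4 = 20 pairs (a, b) and collect distinct sums.
a = -3: -3+-1=-4, -3+0=-3, -3+1=-2, -3+8=5
a = 0: 0+-1=-1, 0+0=0, 0+1=1, 0+8=8
a = 3: 3+-1=2, 3+0=3, 3+1=4, 3+8=11
a = 5: 5+-1=4, 5+0=5, 5+1=6, 5+8=13
a = 10: 10+-1=9, 10+0=10, 10+1=11, 10+8=18
Collecting distinct sums: A + B = {-4, -3, -2, -1, 0, 1, 2, 3, 4, 5, 6, 8, 9, 10, 11, 13, 18}
|A + B| = 17

A + B = {-4, -3, -2, -1, 0, 1, 2, 3, 4, 5, 6, 8, 9, 10, 11, 13, 18}


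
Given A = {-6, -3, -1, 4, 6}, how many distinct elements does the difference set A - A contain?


A - A = {a - a' : a, a' ∈ A}; |A| = 5.
Bounds: 2|A|-1 ≤ |A - A| ≤ |A|² - |A| + 1, i.e. 9 ≤ |A - A| ≤ 21.
Note: 0 ∈ A - A always (from a - a). The set is symmetric: if d ∈ A - A then -d ∈ A - A.
Enumerate nonzero differences d = a - a' with a > a' (then include -d):
Positive differences: {2, 3, 5, 7, 9, 10, 12}
Full difference set: {0} ∪ (positive diffs) ∪ (negative diffs).
|A - A| = 1 + 2·7 = 15 (matches direct enumeration: 15).

|A - A| = 15


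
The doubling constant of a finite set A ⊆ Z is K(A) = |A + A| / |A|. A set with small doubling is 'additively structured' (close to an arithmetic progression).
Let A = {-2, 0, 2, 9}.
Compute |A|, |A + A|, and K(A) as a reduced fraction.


|A| = 4.
Compute A + A by enumerating all 16 pairs.
A + A = {-4, -2, 0, 2, 4, 7, 9, 11, 18}, so |A + A| = 9.
K = |A + A| / |A| = 9/4 (already in lowest terms) ≈ 2.2500.
Reference: AP of size 4 gives K = 7/4 ≈ 1.7500; a fully generic set of size 4 gives K ≈ 2.5000.

|A| = 4, |A + A| = 9, K = 9/4.


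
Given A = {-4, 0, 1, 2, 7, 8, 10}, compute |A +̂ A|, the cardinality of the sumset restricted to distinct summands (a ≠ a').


Restricted sumset: A +̂ A = {a + a' : a ∈ A, a' ∈ A, a ≠ a'}.
Equivalently, take A + A and drop any sum 2a that is achievable ONLY as a + a for a ∈ A (i.e. sums representable only with equal summands).
Enumerate pairs (a, a') with a < a' (symmetric, so each unordered pair gives one sum; this covers all a ≠ a'):
  -4 + 0 = -4
  -4 + 1 = -3
  -4 + 2 = -2
  -4 + 7 = 3
  -4 + 8 = 4
  -4 + 10 = 6
  0 + 1 = 1
  0 + 2 = 2
  0 + 7 = 7
  0 + 8 = 8
  0 + 10 = 10
  1 + 2 = 3
  1 + 7 = 8
  1 + 8 = 9
  1 + 10 = 11
  2 + 7 = 9
  2 + 8 = 10
  2 + 10 = 12
  7 + 8 = 15
  7 + 10 = 17
  8 + 10 = 18
Collected distinct sums: {-4, -3, -2, 1, 2, 3, 4, 6, 7, 8, 9, 10, 11, 12, 15, 17, 18}
|A +̂ A| = 17
(Reference bound: |A +̂ A| ≥ 2|A| - 3 for |A| ≥ 2, with |A| = 7 giving ≥ 11.)

|A +̂ A| = 17


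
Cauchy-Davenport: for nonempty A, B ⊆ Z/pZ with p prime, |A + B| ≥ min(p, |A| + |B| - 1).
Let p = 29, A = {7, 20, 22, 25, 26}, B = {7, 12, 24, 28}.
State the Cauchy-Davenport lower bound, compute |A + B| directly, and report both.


Cauchy-Davenport: |A + B| ≥ min(p, |A| + |B| - 1) for A, B nonempty in Z/pZ.
|A| = 5, |B| = 4, p = 29.
CD lower bound = min(29, 5 + 4 - 1) = min(29, 8) = 8.
Compute A + B mod 29 directly:
a = 7: 7+7=14, 7+12=19, 7+24=2, 7+28=6
a = 20: 20+7=27, 20+12=3, 20+24=15, 20+28=19
a = 22: 22+7=0, 22+12=5, 22+24=17, 22+28=21
a = 25: 25+7=3, 25+12=8, 25+24=20, 25+28=24
a = 26: 26+7=4, 26+12=9, 26+24=21, 26+28=25
A + B = {0, 2, 3, 4, 5, 6, 8, 9, 14, 15, 17, 19, 20, 21, 24, 25, 27}, so |A + B| = 17.
Verify: 17 ≥ 8? Yes ✓.

CD lower bound = 8, actual |A + B| = 17.


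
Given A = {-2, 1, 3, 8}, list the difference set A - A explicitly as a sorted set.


A - A = {a - a' : a, a' ∈ A}.
Compute a - a' for each ordered pair (a, a'):
a = -2: -2--2=0, -2-1=-3, -2-3=-5, -2-8=-10
a = 1: 1--2=3, 1-1=0, 1-3=-2, 1-8=-7
a = 3: 3--2=5, 3-1=2, 3-3=0, 3-8=-5
a = 8: 8--2=10, 8-1=7, 8-3=5, 8-8=0
Collecting distinct values (and noting 0 appears from a-a):
A - A = {-10, -7, -5, -3, -2, 0, 2, 3, 5, 7, 10}
|A - A| = 11

A - A = {-10, -7, -5, -3, -2, 0, 2, 3, 5, 7, 10}


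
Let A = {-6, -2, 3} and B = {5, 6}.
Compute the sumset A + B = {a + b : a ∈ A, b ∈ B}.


A + B = {a + b : a ∈ A, b ∈ B}.
Enumerate all |A|·|B| = 3·2 = 6 pairs (a, b) and collect distinct sums.
a = -6: -6+5=-1, -6+6=0
a = -2: -2+5=3, -2+6=4
a = 3: 3+5=8, 3+6=9
Collecting distinct sums: A + B = {-1, 0, 3, 4, 8, 9}
|A + B| = 6

A + B = {-1, 0, 3, 4, 8, 9}


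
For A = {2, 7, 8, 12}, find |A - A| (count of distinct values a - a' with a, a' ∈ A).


A - A = {a - a' : a, a' ∈ A}; |A| = 4.
Bounds: 2|A|-1 ≤ |A - A| ≤ |A|² - |A| + 1, i.e. 7 ≤ |A - A| ≤ 13.
Note: 0 ∈ A - A always (from a - a). The set is symmetric: if d ∈ A - A then -d ∈ A - A.
Enumerate nonzero differences d = a - a' with a > a' (then include -d):
Positive differences: {1, 4, 5, 6, 10}
Full difference set: {0} ∪ (positive diffs) ∪ (negative diffs).
|A - A| = 1 + 2·5 = 11 (matches direct enumeration: 11).

|A - A| = 11


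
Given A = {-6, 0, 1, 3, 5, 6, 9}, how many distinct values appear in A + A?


A + A = {a + a' : a, a' ∈ A}; |A| = 7.
General bounds: 2|A| - 1 ≤ |A + A| ≤ |A|(|A|+1)/2, i.e. 13 ≤ |A + A| ≤ 28.
Lower bound 2|A|-1 is attained iff A is an arithmetic progression.
Enumerate sums a + a' for a ≤ a' (symmetric, so this suffices):
a = -6: -6+-6=-12, -6+0=-6, -6+1=-5, -6+3=-3, -6+5=-1, -6+6=0, -6+9=3
a = 0: 0+0=0, 0+1=1, 0+3=3, 0+5=5, 0+6=6, 0+9=9
a = 1: 1+1=2, 1+3=4, 1+5=6, 1+6=7, 1+9=10
a = 3: 3+3=6, 3+5=8, 3+6=9, 3+9=12
a = 5: 5+5=10, 5+6=11, 5+9=14
a = 6: 6+6=12, 6+9=15
a = 9: 9+9=18
Distinct sums: {-12, -6, -5, -3, -1, 0, 1, 2, 3, 4, 5, 6, 7, 8, 9, 10, 11, 12, 14, 15, 18}
|A + A| = 21

|A + A| = 21


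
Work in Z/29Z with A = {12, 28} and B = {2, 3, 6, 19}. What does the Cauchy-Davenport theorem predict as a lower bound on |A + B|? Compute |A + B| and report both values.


Cauchy-Davenport: |A + B| ≥ min(p, |A| + |B| - 1) for A, B nonempty in Z/pZ.
|A| = 2, |B| = 4, p = 29.
CD lower bound = min(29, 2 + 4 - 1) = min(29, 5) = 5.
Compute A + B mod 29 directly:
a = 12: 12+2=14, 12+3=15, 12+6=18, 12+19=2
a = 28: 28+2=1, 28+3=2, 28+6=5, 28+19=18
A + B = {1, 2, 5, 14, 15, 18}, so |A + B| = 6.
Verify: 6 ≥ 5? Yes ✓.

CD lower bound = 5, actual |A + B| = 6.


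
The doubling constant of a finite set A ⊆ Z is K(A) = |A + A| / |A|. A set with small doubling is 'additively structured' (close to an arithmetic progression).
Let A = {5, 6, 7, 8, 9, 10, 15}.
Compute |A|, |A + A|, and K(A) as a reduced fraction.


|A| = 7.
Compute A + A by enumerating all 49 pairs.
A + A = {10, 11, 12, 13, 14, 15, 16, 17, 18, 19, 20, 21, 22, 23, 24, 25, 30}, so |A + A| = 17.
K = |A + A| / |A| = 17/7 (already in lowest terms) ≈ 2.4286.
Reference: AP of size 7 gives K = 13/7 ≈ 1.8571; a fully generic set of size 7 gives K ≈ 4.0000.

|A| = 7, |A + A| = 17, K = 17/7.


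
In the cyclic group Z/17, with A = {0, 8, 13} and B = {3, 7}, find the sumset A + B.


Work in Z/17Z: reduce every sum a + b modulo 17.
Enumerate all 6 pairs:
a = 0: 0+3=3, 0+7=7
a = 8: 8+3=11, 8+7=15
a = 13: 13+3=16, 13+7=3
Distinct residues collected: {3, 7, 11, 15, 16}
|A + B| = 5 (out of 17 total residues).

A + B = {3, 7, 11, 15, 16}


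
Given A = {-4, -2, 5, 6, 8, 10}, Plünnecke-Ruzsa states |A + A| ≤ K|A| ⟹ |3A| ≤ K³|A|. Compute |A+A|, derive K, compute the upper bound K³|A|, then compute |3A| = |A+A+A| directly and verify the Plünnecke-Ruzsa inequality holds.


|A| = 6.
Step 1: Compute A + A by enumerating all 36 pairs.
A + A = {-8, -6, -4, 1, 2, 3, 4, 6, 8, 10, 11, 12, 13, 14, 15, 16, 18, 20}, so |A + A| = 18.
Step 2: Doubling constant K = |A + A|/|A| = 18/6 = 18/6 ≈ 3.0000.
Step 3: Plünnecke-Ruzsa gives |3A| ≤ K³·|A| = (3.0000)³ · 6 ≈ 162.0000.
Step 4: Compute 3A = A + A + A directly by enumerating all triples (a,b,c) ∈ A³; |3A| = 34.
Step 5: Check 34 ≤ 162.0000? Yes ✓.

K = 18/6, Plünnecke-Ruzsa bound K³|A| ≈ 162.0000, |3A| = 34, inequality holds.


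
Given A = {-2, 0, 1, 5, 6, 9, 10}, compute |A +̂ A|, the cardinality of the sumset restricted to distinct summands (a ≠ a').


Restricted sumset: A +̂ A = {a + a' : a ∈ A, a' ∈ A, a ≠ a'}.
Equivalently, take A + A and drop any sum 2a that is achievable ONLY as a + a for a ∈ A (i.e. sums representable only with equal summands).
Enumerate pairs (a, a') with a < a' (symmetric, so each unordered pair gives one sum; this covers all a ≠ a'):
  -2 + 0 = -2
  -2 + 1 = -1
  -2 + 5 = 3
  -2 + 6 = 4
  -2 + 9 = 7
  -2 + 10 = 8
  0 + 1 = 1
  0 + 5 = 5
  0 + 6 = 6
  0 + 9 = 9
  0 + 10 = 10
  1 + 5 = 6
  1 + 6 = 7
  1 + 9 = 10
  1 + 10 = 11
  5 + 6 = 11
  5 + 9 = 14
  5 + 10 = 15
  6 + 9 = 15
  6 + 10 = 16
  9 + 10 = 19
Collected distinct sums: {-2, -1, 1, 3, 4, 5, 6, 7, 8, 9, 10, 11, 14, 15, 16, 19}
|A +̂ A| = 16
(Reference bound: |A +̂ A| ≥ 2|A| - 3 for |A| ≥ 2, with |A| = 7 giving ≥ 11.)

|A +̂ A| = 16


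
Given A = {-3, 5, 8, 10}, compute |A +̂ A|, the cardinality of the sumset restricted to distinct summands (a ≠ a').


Restricted sumset: A +̂ A = {a + a' : a ∈ A, a' ∈ A, a ≠ a'}.
Equivalently, take A + A and drop any sum 2a that is achievable ONLY as a + a for a ∈ A (i.e. sums representable only with equal summands).
Enumerate pairs (a, a') with a < a' (symmetric, so each unordered pair gives one sum; this covers all a ≠ a'):
  -3 + 5 = 2
  -3 + 8 = 5
  -3 + 10 = 7
  5 + 8 = 13
  5 + 10 = 15
  8 + 10 = 18
Collected distinct sums: {2, 5, 7, 13, 15, 18}
|A +̂ A| = 6
(Reference bound: |A +̂ A| ≥ 2|A| - 3 for |A| ≥ 2, with |A| = 4 giving ≥ 5.)

|A +̂ A| = 6


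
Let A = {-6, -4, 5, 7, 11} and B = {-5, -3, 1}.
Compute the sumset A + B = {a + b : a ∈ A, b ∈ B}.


A + B = {a + b : a ∈ A, b ∈ B}.
Enumerate all |A|·|B| = 5·3 = 15 pairs (a, b) and collect distinct sums.
a = -6: -6+-5=-11, -6+-3=-9, -6+1=-5
a = -4: -4+-5=-9, -4+-3=-7, -4+1=-3
a = 5: 5+-5=0, 5+-3=2, 5+1=6
a = 7: 7+-5=2, 7+-3=4, 7+1=8
a = 11: 11+-5=6, 11+-3=8, 11+1=12
Collecting distinct sums: A + B = {-11, -9, -7, -5, -3, 0, 2, 4, 6, 8, 12}
|A + B| = 11

A + B = {-11, -9, -7, -5, -3, 0, 2, 4, 6, 8, 12}


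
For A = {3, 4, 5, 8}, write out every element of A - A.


A - A = {a - a' : a, a' ∈ A}.
Compute a - a' for each ordered pair (a, a'):
a = 3: 3-3=0, 3-4=-1, 3-5=-2, 3-8=-5
a = 4: 4-3=1, 4-4=0, 4-5=-1, 4-8=-4
a = 5: 5-3=2, 5-4=1, 5-5=0, 5-8=-3
a = 8: 8-3=5, 8-4=4, 8-5=3, 8-8=0
Collecting distinct values (and noting 0 appears from a-a):
A - A = {-5, -4, -3, -2, -1, 0, 1, 2, 3, 4, 5}
|A - A| = 11

A - A = {-5, -4, -3, -2, -1, 0, 1, 2, 3, 4, 5}


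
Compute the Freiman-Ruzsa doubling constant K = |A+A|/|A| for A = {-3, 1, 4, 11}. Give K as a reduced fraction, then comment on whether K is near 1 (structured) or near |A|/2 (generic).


|A| = 4.
Compute A + A by enumerating all 16 pairs.
A + A = {-6, -2, 1, 2, 5, 8, 12, 15, 22}, so |A + A| = 9.
K = |A + A| / |A| = 9/4 (already in lowest terms) ≈ 2.2500.
Reference: AP of size 4 gives K = 7/4 ≈ 1.7500; a fully generic set of size 4 gives K ≈ 2.5000.

|A| = 4, |A + A| = 9, K = 9/4.


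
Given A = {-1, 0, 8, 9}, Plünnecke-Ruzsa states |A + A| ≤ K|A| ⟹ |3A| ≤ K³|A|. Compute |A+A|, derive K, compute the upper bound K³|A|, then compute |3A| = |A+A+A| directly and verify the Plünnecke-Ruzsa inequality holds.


|A| = 4.
Step 1: Compute A + A by enumerating all 16 pairs.
A + A = {-2, -1, 0, 7, 8, 9, 16, 17, 18}, so |A + A| = 9.
Step 2: Doubling constant K = |A + A|/|A| = 9/4 = 9/4 ≈ 2.2500.
Step 3: Plünnecke-Ruzsa gives |3A| ≤ K³·|A| = (2.2500)³ · 4 ≈ 45.5625.
Step 4: Compute 3A = A + A + A directly by enumerating all triples (a,b,c) ∈ A³; |3A| = 16.
Step 5: Check 16 ≤ 45.5625? Yes ✓.

K = 9/4, Plünnecke-Ruzsa bound K³|A| ≈ 45.5625, |3A| = 16, inequality holds.


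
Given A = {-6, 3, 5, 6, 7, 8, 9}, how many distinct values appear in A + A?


A + A = {a + a' : a, a' ∈ A}; |A| = 7.
General bounds: 2|A| - 1 ≤ |A + A| ≤ |A|(|A|+1)/2, i.e. 13 ≤ |A + A| ≤ 28.
Lower bound 2|A|-1 is attained iff A is an arithmetic progression.
Enumerate sums a + a' for a ≤ a' (symmetric, so this suffices):
a = -6: -6+-6=-12, -6+3=-3, -6+5=-1, -6+6=0, -6+7=1, -6+8=2, -6+9=3
a = 3: 3+3=6, 3+5=8, 3+6=9, 3+7=10, 3+8=11, 3+9=12
a = 5: 5+5=10, 5+6=11, 5+7=12, 5+8=13, 5+9=14
a = 6: 6+6=12, 6+7=13, 6+8=14, 6+9=15
a = 7: 7+7=14, 7+8=15, 7+9=16
a = 8: 8+8=16, 8+9=17
a = 9: 9+9=18
Distinct sums: {-12, -3, -1, 0, 1, 2, 3, 6, 8, 9, 10, 11, 12, 13, 14, 15, 16, 17, 18}
|A + A| = 19

|A + A| = 19


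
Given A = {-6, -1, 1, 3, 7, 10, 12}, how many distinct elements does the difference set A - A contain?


A - A = {a - a' : a, a' ∈ A}; |A| = 7.
Bounds: 2|A|-1 ≤ |A - A| ≤ |A|² - |A| + 1, i.e. 13 ≤ |A - A| ≤ 43.
Note: 0 ∈ A - A always (from a - a). The set is symmetric: if d ∈ A - A then -d ∈ A - A.
Enumerate nonzero differences d = a - a' with a > a' (then include -d):
Positive differences: {2, 3, 4, 5, 6, 7, 8, 9, 11, 13, 16, 18}
Full difference set: {0} ∪ (positive diffs) ∪ (negative diffs).
|A - A| = 1 + 2·12 = 25 (matches direct enumeration: 25).

|A - A| = 25


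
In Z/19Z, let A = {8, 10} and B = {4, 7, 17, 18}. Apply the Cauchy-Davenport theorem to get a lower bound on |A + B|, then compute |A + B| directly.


Cauchy-Davenport: |A + B| ≥ min(p, |A| + |B| - 1) for A, B nonempty in Z/pZ.
|A| = 2, |B| = 4, p = 19.
CD lower bound = min(19, 2 + 4 - 1) = min(19, 5) = 5.
Compute A + B mod 19 directly:
a = 8: 8+4=12, 8+7=15, 8+17=6, 8+18=7
a = 10: 10+4=14, 10+7=17, 10+17=8, 10+18=9
A + B = {6, 7, 8, 9, 12, 14, 15, 17}, so |A + B| = 8.
Verify: 8 ≥ 5? Yes ✓.

CD lower bound = 5, actual |A + B| = 8.


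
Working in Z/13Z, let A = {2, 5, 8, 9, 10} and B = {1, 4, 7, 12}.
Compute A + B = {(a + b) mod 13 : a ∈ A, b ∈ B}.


Work in Z/13Z: reduce every sum a + b modulo 13.
Enumerate all 20 pairs:
a = 2: 2+1=3, 2+4=6, 2+7=9, 2+12=1
a = 5: 5+1=6, 5+4=9, 5+7=12, 5+12=4
a = 8: 8+1=9, 8+4=12, 8+7=2, 8+12=7
a = 9: 9+1=10, 9+4=0, 9+7=3, 9+12=8
a = 10: 10+1=11, 10+4=1, 10+7=4, 10+12=9
Distinct residues collected: {0, 1, 2, 3, 4, 6, 7, 8, 9, 10, 11, 12}
|A + B| = 12 (out of 13 total residues).

A + B = {0, 1, 2, 3, 4, 6, 7, 8, 9, 10, 11, 12}


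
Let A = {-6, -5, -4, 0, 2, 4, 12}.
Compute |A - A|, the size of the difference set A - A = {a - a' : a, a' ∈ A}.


A - A = {a - a' : a, a' ∈ A}; |A| = 7.
Bounds: 2|A|-1 ≤ |A - A| ≤ |A|² - |A| + 1, i.e. 13 ≤ |A - A| ≤ 43.
Note: 0 ∈ A - A always (from a - a). The set is symmetric: if d ∈ A - A then -d ∈ A - A.
Enumerate nonzero differences d = a - a' with a > a' (then include -d):
Positive differences: {1, 2, 4, 5, 6, 7, 8, 9, 10, 12, 16, 17, 18}
Full difference set: {0} ∪ (positive diffs) ∪ (negative diffs).
|A - A| = 1 + 2·13 = 27 (matches direct enumeration: 27).

|A - A| = 27


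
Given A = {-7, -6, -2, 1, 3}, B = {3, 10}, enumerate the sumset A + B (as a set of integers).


A + B = {a + b : a ∈ A, b ∈ B}.
Enumerate all |A|·|B| = 5·2 = 10 pairs (a, b) and collect distinct sums.
a = -7: -7+3=-4, -7+10=3
a = -6: -6+3=-3, -6+10=4
a = -2: -2+3=1, -2+10=8
a = 1: 1+3=4, 1+10=11
a = 3: 3+3=6, 3+10=13
Collecting distinct sums: A + B = {-4, -3, 1, 3, 4, 6, 8, 11, 13}
|A + B| = 9

A + B = {-4, -3, 1, 3, 4, 6, 8, 11, 13}


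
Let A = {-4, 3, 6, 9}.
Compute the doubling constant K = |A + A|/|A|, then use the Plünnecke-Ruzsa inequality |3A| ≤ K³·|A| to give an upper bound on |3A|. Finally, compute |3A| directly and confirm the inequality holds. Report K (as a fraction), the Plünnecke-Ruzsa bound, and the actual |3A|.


|A| = 4.
Step 1: Compute A + A by enumerating all 16 pairs.
A + A = {-8, -1, 2, 5, 6, 9, 12, 15, 18}, so |A + A| = 9.
Step 2: Doubling constant K = |A + A|/|A| = 9/4 = 9/4 ≈ 2.2500.
Step 3: Plünnecke-Ruzsa gives |3A| ≤ K³·|A| = (2.2500)³ · 4 ≈ 45.5625.
Step 4: Compute 3A = A + A + A directly by enumerating all triples (a,b,c) ∈ A³; |3A| = 16.
Step 5: Check 16 ≤ 45.5625? Yes ✓.

K = 9/4, Plünnecke-Ruzsa bound K³|A| ≈ 45.5625, |3A| = 16, inequality holds.


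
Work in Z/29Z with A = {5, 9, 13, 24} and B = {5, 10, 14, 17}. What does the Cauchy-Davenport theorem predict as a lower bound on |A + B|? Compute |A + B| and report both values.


Cauchy-Davenport: |A + B| ≥ min(p, |A| + |B| - 1) for A, B nonempty in Z/pZ.
|A| = 4, |B| = 4, p = 29.
CD lower bound = min(29, 4 + 4 - 1) = min(29, 7) = 7.
Compute A + B mod 29 directly:
a = 5: 5+5=10, 5+10=15, 5+14=19, 5+17=22
a = 9: 9+5=14, 9+10=19, 9+14=23, 9+17=26
a = 13: 13+5=18, 13+10=23, 13+14=27, 13+17=1
a = 24: 24+5=0, 24+10=5, 24+14=9, 24+17=12
A + B = {0, 1, 5, 9, 10, 12, 14, 15, 18, 19, 22, 23, 26, 27}, so |A + B| = 14.
Verify: 14 ≥ 7? Yes ✓.

CD lower bound = 7, actual |A + B| = 14.


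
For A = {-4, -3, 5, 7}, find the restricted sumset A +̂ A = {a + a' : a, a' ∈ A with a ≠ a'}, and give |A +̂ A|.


Restricted sumset: A +̂ A = {a + a' : a ∈ A, a' ∈ A, a ≠ a'}.
Equivalently, take A + A and drop any sum 2a that is achievable ONLY as a + a for a ∈ A (i.e. sums representable only with equal summands).
Enumerate pairs (a, a') with a < a' (symmetric, so each unordered pair gives one sum; this covers all a ≠ a'):
  -4 + -3 = -7
  -4 + 5 = 1
  -4 + 7 = 3
  -3 + 5 = 2
  -3 + 7 = 4
  5 + 7 = 12
Collected distinct sums: {-7, 1, 2, 3, 4, 12}
|A +̂ A| = 6
(Reference bound: |A +̂ A| ≥ 2|A| - 3 for |A| ≥ 2, with |A| = 4 giving ≥ 5.)

|A +̂ A| = 6


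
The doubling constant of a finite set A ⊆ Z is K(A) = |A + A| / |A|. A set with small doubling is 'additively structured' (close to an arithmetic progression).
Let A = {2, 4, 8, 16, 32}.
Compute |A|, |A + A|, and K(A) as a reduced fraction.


|A| = 5.
Compute A + A by enumerating all 25 pairs.
A + A = {4, 6, 8, 10, 12, 16, 18, 20, 24, 32, 34, 36, 40, 48, 64}, so |A + A| = 15.
K = |A + A| / |A| = 15/5 = 3/1 ≈ 3.0000.
Reference: AP of size 5 gives K = 9/5 ≈ 1.8000; a fully generic set of size 5 gives K ≈ 3.0000.

|A| = 5, |A + A| = 15, K = 15/5 = 3/1.


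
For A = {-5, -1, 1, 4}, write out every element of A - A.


A - A = {a - a' : a, a' ∈ A}.
Compute a - a' for each ordered pair (a, a'):
a = -5: -5--5=0, -5--1=-4, -5-1=-6, -5-4=-9
a = -1: -1--5=4, -1--1=0, -1-1=-2, -1-4=-5
a = 1: 1--5=6, 1--1=2, 1-1=0, 1-4=-3
a = 4: 4--5=9, 4--1=5, 4-1=3, 4-4=0
Collecting distinct values (and noting 0 appears from a-a):
A - A = {-9, -6, -5, -4, -3, -2, 0, 2, 3, 4, 5, 6, 9}
|A - A| = 13

A - A = {-9, -6, -5, -4, -3, -2, 0, 2, 3, 4, 5, 6, 9}


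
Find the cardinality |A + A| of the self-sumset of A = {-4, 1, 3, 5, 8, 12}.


A + A = {a + a' : a, a' ∈ A}; |A| = 6.
General bounds: 2|A| - 1 ≤ |A + A| ≤ |A|(|A|+1)/2, i.e. 11 ≤ |A + A| ≤ 21.
Lower bound 2|A|-1 is attained iff A is an arithmetic progression.
Enumerate sums a + a' for a ≤ a' (symmetric, so this suffices):
a = -4: -4+-4=-8, -4+1=-3, -4+3=-1, -4+5=1, -4+8=4, -4+12=8
a = 1: 1+1=2, 1+3=4, 1+5=6, 1+8=9, 1+12=13
a = 3: 3+3=6, 3+5=8, 3+8=11, 3+12=15
a = 5: 5+5=10, 5+8=13, 5+12=17
a = 8: 8+8=16, 8+12=20
a = 12: 12+12=24
Distinct sums: {-8, -3, -1, 1, 2, 4, 6, 8, 9, 10, 11, 13, 15, 16, 17, 20, 24}
|A + A| = 17

|A + A| = 17


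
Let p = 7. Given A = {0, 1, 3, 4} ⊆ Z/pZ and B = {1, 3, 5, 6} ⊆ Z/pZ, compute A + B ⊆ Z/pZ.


Work in Z/7Z: reduce every sum a + b modulo 7.
Enumerate all 16 pairs:
a = 0: 0+1=1, 0+3=3, 0+5=5, 0+6=6
a = 1: 1+1=2, 1+3=4, 1+5=6, 1+6=0
a = 3: 3+1=4, 3+3=6, 3+5=1, 3+6=2
a = 4: 4+1=5, 4+3=0, 4+5=2, 4+6=3
Distinct residues collected: {0, 1, 2, 3, 4, 5, 6}
|A + B| = 7 (out of 7 total residues).

A + B = {0, 1, 2, 3, 4, 5, 6}


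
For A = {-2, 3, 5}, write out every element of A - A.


A - A = {a - a' : a, a' ∈ A}.
Compute a - a' for each ordered pair (a, a'):
a = -2: -2--2=0, -2-3=-5, -2-5=-7
a = 3: 3--2=5, 3-3=0, 3-5=-2
a = 5: 5--2=7, 5-3=2, 5-5=0
Collecting distinct values (and noting 0 appears from a-a):
A - A = {-7, -5, -2, 0, 2, 5, 7}
|A - A| = 7

A - A = {-7, -5, -2, 0, 2, 5, 7}


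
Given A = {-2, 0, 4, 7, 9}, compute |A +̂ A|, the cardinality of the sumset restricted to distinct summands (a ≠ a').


Restricted sumset: A +̂ A = {a + a' : a ∈ A, a' ∈ A, a ≠ a'}.
Equivalently, take A + A and drop any sum 2a that is achievable ONLY as a + a for a ∈ A (i.e. sums representable only with equal summands).
Enumerate pairs (a, a') with a < a' (symmetric, so each unordered pair gives one sum; this covers all a ≠ a'):
  -2 + 0 = -2
  -2 + 4 = 2
  -2 + 7 = 5
  -2 + 9 = 7
  0 + 4 = 4
  0 + 7 = 7
  0 + 9 = 9
  4 + 7 = 11
  4 + 9 = 13
  7 + 9 = 16
Collected distinct sums: {-2, 2, 4, 5, 7, 9, 11, 13, 16}
|A +̂ A| = 9
(Reference bound: |A +̂ A| ≥ 2|A| - 3 for |A| ≥ 2, with |A| = 5 giving ≥ 7.)

|A +̂ A| = 9


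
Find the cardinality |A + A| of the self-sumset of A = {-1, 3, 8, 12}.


A + A = {a + a' : a, a' ∈ A}; |A| = 4.
General bounds: 2|A| - 1 ≤ |A + A| ≤ |A|(|A|+1)/2, i.e. 7 ≤ |A + A| ≤ 10.
Lower bound 2|A|-1 is attained iff A is an arithmetic progression.
Enumerate sums a + a' for a ≤ a' (symmetric, so this suffices):
a = -1: -1+-1=-2, -1+3=2, -1+8=7, -1+12=11
a = 3: 3+3=6, 3+8=11, 3+12=15
a = 8: 8+8=16, 8+12=20
a = 12: 12+12=24
Distinct sums: {-2, 2, 6, 7, 11, 15, 16, 20, 24}
|A + A| = 9

|A + A| = 9


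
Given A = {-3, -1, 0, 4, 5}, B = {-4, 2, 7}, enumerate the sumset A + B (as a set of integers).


A + B = {a + b : a ∈ A, b ∈ B}.
Enumerate all |A|·|B| = 5·3 = 15 pairs (a, b) and collect distinct sums.
a = -3: -3+-4=-7, -3+2=-1, -3+7=4
a = -1: -1+-4=-5, -1+2=1, -1+7=6
a = 0: 0+-4=-4, 0+2=2, 0+7=7
a = 4: 4+-4=0, 4+2=6, 4+7=11
a = 5: 5+-4=1, 5+2=7, 5+7=12
Collecting distinct sums: A + B = {-7, -5, -4, -1, 0, 1, 2, 4, 6, 7, 11, 12}
|A + B| = 12

A + B = {-7, -5, -4, -1, 0, 1, 2, 4, 6, 7, 11, 12}


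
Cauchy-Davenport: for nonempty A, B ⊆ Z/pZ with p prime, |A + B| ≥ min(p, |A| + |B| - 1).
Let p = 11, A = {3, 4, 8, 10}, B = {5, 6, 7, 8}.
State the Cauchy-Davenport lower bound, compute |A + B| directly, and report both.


Cauchy-Davenport: |A + B| ≥ min(p, |A| + |B| - 1) for A, B nonempty in Z/pZ.
|A| = 4, |B| = 4, p = 11.
CD lower bound = min(11, 4 + 4 - 1) = min(11, 7) = 7.
Compute A + B mod 11 directly:
a = 3: 3+5=8, 3+6=9, 3+7=10, 3+8=0
a = 4: 4+5=9, 4+6=10, 4+7=0, 4+8=1
a = 8: 8+5=2, 8+6=3, 8+7=4, 8+8=5
a = 10: 10+5=4, 10+6=5, 10+7=6, 10+8=7
A + B = {0, 1, 2, 3, 4, 5, 6, 7, 8, 9, 10}, so |A + B| = 11.
Verify: 11 ≥ 7? Yes ✓.

CD lower bound = 7, actual |A + B| = 11.


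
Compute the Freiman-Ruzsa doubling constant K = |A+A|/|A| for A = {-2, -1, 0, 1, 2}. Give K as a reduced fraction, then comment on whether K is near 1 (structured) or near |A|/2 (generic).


|A| = 5.
Compute A + A by enumerating all 25 pairs.
A + A = {-4, -3, -2, -1, 0, 1, 2, 3, 4}, so |A + A| = 9.
K = |A + A| / |A| = 9/5 (already in lowest terms) ≈ 1.8000.
Reference: AP of size 5 gives K = 9/5 ≈ 1.8000; a fully generic set of size 5 gives K ≈ 3.0000.

|A| = 5, |A + A| = 9, K = 9/5.


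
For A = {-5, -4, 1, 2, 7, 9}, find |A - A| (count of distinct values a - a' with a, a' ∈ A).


A - A = {a - a' : a, a' ∈ A}; |A| = 6.
Bounds: 2|A|-1 ≤ |A - A| ≤ |A|² - |A| + 1, i.e. 11 ≤ |A - A| ≤ 31.
Note: 0 ∈ A - A always (from a - a). The set is symmetric: if d ∈ A - A then -d ∈ A - A.
Enumerate nonzero differences d = a - a' with a > a' (then include -d):
Positive differences: {1, 2, 5, 6, 7, 8, 11, 12, 13, 14}
Full difference set: {0} ∪ (positive diffs) ∪ (negative diffs).
|A - A| = 1 + 2·10 = 21 (matches direct enumeration: 21).

|A - A| = 21


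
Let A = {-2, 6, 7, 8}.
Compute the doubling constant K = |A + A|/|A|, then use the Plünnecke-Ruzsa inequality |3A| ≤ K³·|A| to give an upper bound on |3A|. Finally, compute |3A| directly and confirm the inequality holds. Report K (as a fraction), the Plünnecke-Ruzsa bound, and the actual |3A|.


|A| = 4.
Step 1: Compute A + A by enumerating all 16 pairs.
A + A = {-4, 4, 5, 6, 12, 13, 14, 15, 16}, so |A + A| = 9.
Step 2: Doubling constant K = |A + A|/|A| = 9/4 = 9/4 ≈ 2.2500.
Step 3: Plünnecke-Ruzsa gives |3A| ≤ K³·|A| = (2.2500)³ · 4 ≈ 45.5625.
Step 4: Compute 3A = A + A + A directly by enumerating all triples (a,b,c) ∈ A³; |3A| = 16.
Step 5: Check 16 ≤ 45.5625? Yes ✓.

K = 9/4, Plünnecke-Ruzsa bound K³|A| ≈ 45.5625, |3A| = 16, inequality holds.


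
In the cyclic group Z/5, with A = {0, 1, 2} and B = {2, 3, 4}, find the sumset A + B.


Work in Z/5Z: reduce every sum a + b modulo 5.
Enumerate all 9 pairs:
a = 0: 0+2=2, 0+3=3, 0+4=4
a = 1: 1+2=3, 1+3=4, 1+4=0
a = 2: 2+2=4, 2+3=0, 2+4=1
Distinct residues collected: {0, 1, 2, 3, 4}
|A + B| = 5 (out of 5 total residues).

A + B = {0, 1, 2, 3, 4}


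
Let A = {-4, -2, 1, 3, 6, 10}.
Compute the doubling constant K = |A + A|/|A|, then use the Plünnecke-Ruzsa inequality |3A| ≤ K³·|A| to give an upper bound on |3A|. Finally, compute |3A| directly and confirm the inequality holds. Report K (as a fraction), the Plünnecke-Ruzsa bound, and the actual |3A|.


|A| = 6.
Step 1: Compute A + A by enumerating all 36 pairs.
A + A = {-8, -6, -4, -3, -1, 1, 2, 4, 6, 7, 8, 9, 11, 12, 13, 16, 20}, so |A + A| = 17.
Step 2: Doubling constant K = |A + A|/|A| = 17/6 = 17/6 ≈ 2.8333.
Step 3: Plünnecke-Ruzsa gives |3A| ≤ K³·|A| = (2.8333)³ · 6 ≈ 136.4722.
Step 4: Compute 3A = A + A + A directly by enumerating all triples (a,b,c) ∈ A³; |3A| = 33.
Step 5: Check 33 ≤ 136.4722? Yes ✓.

K = 17/6, Plünnecke-Ruzsa bound K³|A| ≈ 136.4722, |3A| = 33, inequality holds.


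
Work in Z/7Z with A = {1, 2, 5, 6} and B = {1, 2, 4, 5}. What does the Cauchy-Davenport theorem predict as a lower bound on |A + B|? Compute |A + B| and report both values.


Cauchy-Davenport: |A + B| ≥ min(p, |A| + |B| - 1) for A, B nonempty in Z/pZ.
|A| = 4, |B| = 4, p = 7.
CD lower bound = min(7, 4 + 4 - 1) = min(7, 7) = 7.
Compute A + B mod 7 directly:
a = 1: 1+1=2, 1+2=3, 1+4=5, 1+5=6
a = 2: 2+1=3, 2+2=4, 2+4=6, 2+5=0
a = 5: 5+1=6, 5+2=0, 5+4=2, 5+5=3
a = 6: 6+1=0, 6+2=1, 6+4=3, 6+5=4
A + B = {0, 1, 2, 3, 4, 5, 6}, so |A + B| = 7.
Verify: 7 ≥ 7? Yes ✓.

CD lower bound = 7, actual |A + B| = 7.


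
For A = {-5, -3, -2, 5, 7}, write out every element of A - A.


A - A = {a - a' : a, a' ∈ A}.
Compute a - a' for each ordered pair (a, a'):
a = -5: -5--5=0, -5--3=-2, -5--2=-3, -5-5=-10, -5-7=-12
a = -3: -3--5=2, -3--3=0, -3--2=-1, -3-5=-8, -3-7=-10
a = -2: -2--5=3, -2--3=1, -2--2=0, -2-5=-7, -2-7=-9
a = 5: 5--5=10, 5--3=8, 5--2=7, 5-5=0, 5-7=-2
a = 7: 7--5=12, 7--3=10, 7--2=9, 7-5=2, 7-7=0
Collecting distinct values (and noting 0 appears from a-a):
A - A = {-12, -10, -9, -8, -7, -3, -2, -1, 0, 1, 2, 3, 7, 8, 9, 10, 12}
|A - A| = 17

A - A = {-12, -10, -9, -8, -7, -3, -2, -1, 0, 1, 2, 3, 7, 8, 9, 10, 12}


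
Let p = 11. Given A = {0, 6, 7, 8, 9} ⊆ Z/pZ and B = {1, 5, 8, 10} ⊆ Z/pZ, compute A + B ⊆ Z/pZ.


Work in Z/11Z: reduce every sum a + b modulo 11.
Enumerate all 20 pairs:
a = 0: 0+1=1, 0+5=5, 0+8=8, 0+10=10
a = 6: 6+1=7, 6+5=0, 6+8=3, 6+10=5
a = 7: 7+1=8, 7+5=1, 7+8=4, 7+10=6
a = 8: 8+1=9, 8+5=2, 8+8=5, 8+10=7
a = 9: 9+1=10, 9+5=3, 9+8=6, 9+10=8
Distinct residues collected: {0, 1, 2, 3, 4, 5, 6, 7, 8, 9, 10}
|A + B| = 11 (out of 11 total residues).

A + B = {0, 1, 2, 3, 4, 5, 6, 7, 8, 9, 10}


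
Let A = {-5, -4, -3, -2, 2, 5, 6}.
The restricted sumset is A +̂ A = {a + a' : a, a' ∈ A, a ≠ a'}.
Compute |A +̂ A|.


Restricted sumset: A +̂ A = {a + a' : a ∈ A, a' ∈ A, a ≠ a'}.
Equivalently, take A + A and drop any sum 2a that is achievable ONLY as a + a for a ∈ A (i.e. sums representable only with equal summands).
Enumerate pairs (a, a') with a < a' (symmetric, so each unordered pair gives one sum; this covers all a ≠ a'):
  -5 + -4 = -9
  -5 + -3 = -8
  -5 + -2 = -7
  -5 + 2 = -3
  -5 + 5 = 0
  -5 + 6 = 1
  -4 + -3 = -7
  -4 + -2 = -6
  -4 + 2 = -2
  -4 + 5 = 1
  -4 + 6 = 2
  -3 + -2 = -5
  -3 + 2 = -1
  -3 + 5 = 2
  -3 + 6 = 3
  -2 + 2 = 0
  -2 + 5 = 3
  -2 + 6 = 4
  2 + 5 = 7
  2 + 6 = 8
  5 + 6 = 11
Collected distinct sums: {-9, -8, -7, -6, -5, -3, -2, -1, 0, 1, 2, 3, 4, 7, 8, 11}
|A +̂ A| = 16
(Reference bound: |A +̂ A| ≥ 2|A| - 3 for |A| ≥ 2, with |A| = 7 giving ≥ 11.)

|A +̂ A| = 16


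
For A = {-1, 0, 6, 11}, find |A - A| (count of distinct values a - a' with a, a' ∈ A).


A - A = {a - a' : a, a' ∈ A}; |A| = 4.
Bounds: 2|A|-1 ≤ |A - A| ≤ |A|² - |A| + 1, i.e. 7 ≤ |A - A| ≤ 13.
Note: 0 ∈ A - A always (from a - a). The set is symmetric: if d ∈ A - A then -d ∈ A - A.
Enumerate nonzero differences d = a - a' with a > a' (then include -d):
Positive differences: {1, 5, 6, 7, 11, 12}
Full difference set: {0} ∪ (positive diffs) ∪ (negative diffs).
|A - A| = 1 + 2·6 = 13 (matches direct enumeration: 13).

|A - A| = 13


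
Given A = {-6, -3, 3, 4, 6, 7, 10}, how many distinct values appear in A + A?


A + A = {a + a' : a, a' ∈ A}; |A| = 7.
General bounds: 2|A| - 1 ≤ |A + A| ≤ |A|(|A|+1)/2, i.e. 13 ≤ |A + A| ≤ 28.
Lower bound 2|A|-1 is attained iff A is an arithmetic progression.
Enumerate sums a + a' for a ≤ a' (symmetric, so this suffices):
a = -6: -6+-6=-12, -6+-3=-9, -6+3=-3, -6+4=-2, -6+6=0, -6+7=1, -6+10=4
a = -3: -3+-3=-6, -3+3=0, -3+4=1, -3+6=3, -3+7=4, -3+10=7
a = 3: 3+3=6, 3+4=7, 3+6=9, 3+7=10, 3+10=13
a = 4: 4+4=8, 4+6=10, 4+7=11, 4+10=14
a = 6: 6+6=12, 6+7=13, 6+10=16
a = 7: 7+7=14, 7+10=17
a = 10: 10+10=20
Distinct sums: {-12, -9, -6, -3, -2, 0, 1, 3, 4, 6, 7, 8, 9, 10, 11, 12, 13, 14, 16, 17, 20}
|A + A| = 21

|A + A| = 21


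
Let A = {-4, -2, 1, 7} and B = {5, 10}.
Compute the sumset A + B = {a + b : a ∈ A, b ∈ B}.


A + B = {a + b : a ∈ A, b ∈ B}.
Enumerate all |A|·|B| = 4·2 = 8 pairs (a, b) and collect distinct sums.
a = -4: -4+5=1, -4+10=6
a = -2: -2+5=3, -2+10=8
a = 1: 1+5=6, 1+10=11
a = 7: 7+5=12, 7+10=17
Collecting distinct sums: A + B = {1, 3, 6, 8, 11, 12, 17}
|A + B| = 7

A + B = {1, 3, 6, 8, 11, 12, 17}


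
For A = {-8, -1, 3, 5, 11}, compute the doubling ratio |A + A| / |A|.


|A| = 5.
Compute A + A by enumerating all 25 pairs.
A + A = {-16, -9, -5, -3, -2, 2, 3, 4, 6, 8, 10, 14, 16, 22}, so |A + A| = 14.
K = |A + A| / |A| = 14/5 (already in lowest terms) ≈ 2.8000.
Reference: AP of size 5 gives K = 9/5 ≈ 1.8000; a fully generic set of size 5 gives K ≈ 3.0000.

|A| = 5, |A + A| = 14, K = 14/5.


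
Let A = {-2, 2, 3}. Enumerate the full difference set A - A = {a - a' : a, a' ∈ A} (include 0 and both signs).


A - A = {a - a' : a, a' ∈ A}.
Compute a - a' for each ordered pair (a, a'):
a = -2: -2--2=0, -2-2=-4, -2-3=-5
a = 2: 2--2=4, 2-2=0, 2-3=-1
a = 3: 3--2=5, 3-2=1, 3-3=0
Collecting distinct values (and noting 0 appears from a-a):
A - A = {-5, -4, -1, 0, 1, 4, 5}
|A - A| = 7

A - A = {-5, -4, -1, 0, 1, 4, 5}


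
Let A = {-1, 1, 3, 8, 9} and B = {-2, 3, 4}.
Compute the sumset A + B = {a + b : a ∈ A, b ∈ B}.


A + B = {a + b : a ∈ A, b ∈ B}.
Enumerate all |A|·|B| = 5·3 = 15 pairs (a, b) and collect distinct sums.
a = -1: -1+-2=-3, -1+3=2, -1+4=3
a = 1: 1+-2=-1, 1+3=4, 1+4=5
a = 3: 3+-2=1, 3+3=6, 3+4=7
a = 8: 8+-2=6, 8+3=11, 8+4=12
a = 9: 9+-2=7, 9+3=12, 9+4=13
Collecting distinct sums: A + B = {-3, -1, 1, 2, 3, 4, 5, 6, 7, 11, 12, 13}
|A + B| = 12

A + B = {-3, -1, 1, 2, 3, 4, 5, 6, 7, 11, 12, 13}


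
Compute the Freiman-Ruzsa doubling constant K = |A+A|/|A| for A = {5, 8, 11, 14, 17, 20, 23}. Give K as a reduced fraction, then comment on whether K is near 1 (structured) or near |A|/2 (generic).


|A| = 7.
Compute A + A by enumerating all 49 pairs.
A + A = {10, 13, 16, 19, 22, 25, 28, 31, 34, 37, 40, 43, 46}, so |A + A| = 13.
K = |A + A| / |A| = 13/7 (already in lowest terms) ≈ 1.8571.
Reference: AP of size 7 gives K = 13/7 ≈ 1.8571; a fully generic set of size 7 gives K ≈ 4.0000.

|A| = 7, |A + A| = 13, K = 13/7.


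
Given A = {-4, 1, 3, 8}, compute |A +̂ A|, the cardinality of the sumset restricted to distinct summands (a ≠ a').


Restricted sumset: A +̂ A = {a + a' : a ∈ A, a' ∈ A, a ≠ a'}.
Equivalently, take A + A and drop any sum 2a that is achievable ONLY as a + a for a ∈ A (i.e. sums representable only with equal summands).
Enumerate pairs (a, a') with a < a' (symmetric, so each unordered pair gives one sum; this covers all a ≠ a'):
  -4 + 1 = -3
  -4 + 3 = -1
  -4 + 8 = 4
  1 + 3 = 4
  1 + 8 = 9
  3 + 8 = 11
Collected distinct sums: {-3, -1, 4, 9, 11}
|A +̂ A| = 5
(Reference bound: |A +̂ A| ≥ 2|A| - 3 for |A| ≥ 2, with |A| = 4 giving ≥ 5.)

|A +̂ A| = 5


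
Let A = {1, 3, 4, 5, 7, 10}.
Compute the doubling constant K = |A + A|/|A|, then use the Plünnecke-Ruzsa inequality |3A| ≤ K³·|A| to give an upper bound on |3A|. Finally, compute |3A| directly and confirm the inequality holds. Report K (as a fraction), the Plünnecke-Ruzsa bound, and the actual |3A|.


|A| = 6.
Step 1: Compute A + A by enumerating all 36 pairs.
A + A = {2, 4, 5, 6, 7, 8, 9, 10, 11, 12, 13, 14, 15, 17, 20}, so |A + A| = 15.
Step 2: Doubling constant K = |A + A|/|A| = 15/6 = 15/6 ≈ 2.5000.
Step 3: Plünnecke-Ruzsa gives |3A| ≤ K³·|A| = (2.5000)³ · 6 ≈ 93.7500.
Step 4: Compute 3A = A + A + A directly by enumerating all triples (a,b,c) ∈ A³; |3A| = 24.
Step 5: Check 24 ≤ 93.7500? Yes ✓.

K = 15/6, Plünnecke-Ruzsa bound K³|A| ≈ 93.7500, |3A| = 24, inequality holds.


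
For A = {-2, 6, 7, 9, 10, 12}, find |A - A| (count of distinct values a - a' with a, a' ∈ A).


A - A = {a - a' : a, a' ∈ A}; |A| = 6.
Bounds: 2|A|-1 ≤ |A - A| ≤ |A|² - |A| + 1, i.e. 11 ≤ |A - A| ≤ 31.
Note: 0 ∈ A - A always (from a - a). The set is symmetric: if d ∈ A - A then -d ∈ A - A.
Enumerate nonzero differences d = a - a' with a > a' (then include -d):
Positive differences: {1, 2, 3, 4, 5, 6, 8, 9, 11, 12, 14}
Full difference set: {0} ∪ (positive diffs) ∪ (negative diffs).
|A - A| = 1 + 2·11 = 23 (matches direct enumeration: 23).

|A - A| = 23


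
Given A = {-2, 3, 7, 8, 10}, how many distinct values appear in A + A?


A + A = {a + a' : a, a' ∈ A}; |A| = 5.
General bounds: 2|A| - 1 ≤ |A + A| ≤ |A|(|A|+1)/2, i.e. 9 ≤ |A + A| ≤ 15.
Lower bound 2|A|-1 is attained iff A is an arithmetic progression.
Enumerate sums a + a' for a ≤ a' (symmetric, so this suffices):
a = -2: -2+-2=-4, -2+3=1, -2+7=5, -2+8=6, -2+10=8
a = 3: 3+3=6, 3+7=10, 3+8=11, 3+10=13
a = 7: 7+7=14, 7+8=15, 7+10=17
a = 8: 8+8=16, 8+10=18
a = 10: 10+10=20
Distinct sums: {-4, 1, 5, 6, 8, 10, 11, 13, 14, 15, 16, 17, 18, 20}
|A + A| = 14

|A + A| = 14


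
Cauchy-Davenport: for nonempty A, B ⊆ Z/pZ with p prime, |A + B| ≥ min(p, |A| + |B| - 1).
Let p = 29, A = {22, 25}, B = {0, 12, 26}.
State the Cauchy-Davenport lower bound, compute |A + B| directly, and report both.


Cauchy-Davenport: |A + B| ≥ min(p, |A| + |B| - 1) for A, B nonempty in Z/pZ.
|A| = 2, |B| = 3, p = 29.
CD lower bound = min(29, 2 + 3 - 1) = min(29, 4) = 4.
Compute A + B mod 29 directly:
a = 22: 22+0=22, 22+12=5, 22+26=19
a = 25: 25+0=25, 25+12=8, 25+26=22
A + B = {5, 8, 19, 22, 25}, so |A + B| = 5.
Verify: 5 ≥ 4? Yes ✓.

CD lower bound = 4, actual |A + B| = 5.


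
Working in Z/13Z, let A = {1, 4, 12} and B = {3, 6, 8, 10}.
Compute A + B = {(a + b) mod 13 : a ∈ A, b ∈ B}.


Work in Z/13Z: reduce every sum a + b modulo 13.
Enumerate all 12 pairs:
a = 1: 1+3=4, 1+6=7, 1+8=9, 1+10=11
a = 4: 4+3=7, 4+6=10, 4+8=12, 4+10=1
a = 12: 12+3=2, 12+6=5, 12+8=7, 12+10=9
Distinct residues collected: {1, 2, 4, 5, 7, 9, 10, 11, 12}
|A + B| = 9 (out of 13 total residues).

A + B = {1, 2, 4, 5, 7, 9, 10, 11, 12}


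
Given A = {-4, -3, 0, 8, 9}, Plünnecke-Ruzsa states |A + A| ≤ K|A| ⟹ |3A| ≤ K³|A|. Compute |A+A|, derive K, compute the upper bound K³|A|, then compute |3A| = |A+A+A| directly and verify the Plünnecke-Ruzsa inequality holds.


|A| = 5.
Step 1: Compute A + A by enumerating all 25 pairs.
A + A = {-8, -7, -6, -4, -3, 0, 4, 5, 6, 8, 9, 16, 17, 18}, so |A + A| = 14.
Step 2: Doubling constant K = |A + A|/|A| = 14/5 = 14/5 ≈ 2.8000.
Step 3: Plünnecke-Ruzsa gives |3A| ≤ K³·|A| = (2.8000)³ · 5 ≈ 109.7600.
Step 4: Compute 3A = A + A + A directly by enumerating all triples (a,b,c) ∈ A³; |3A| = 29.
Step 5: Check 29 ≤ 109.7600? Yes ✓.

K = 14/5, Plünnecke-Ruzsa bound K³|A| ≈ 109.7600, |3A| = 29, inequality holds.


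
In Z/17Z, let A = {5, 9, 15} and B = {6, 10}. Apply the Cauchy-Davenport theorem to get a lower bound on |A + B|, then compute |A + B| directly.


Cauchy-Davenport: |A + B| ≥ min(p, |A| + |B| - 1) for A, B nonempty in Z/pZ.
|A| = 3, |B| = 2, p = 17.
CD lower bound = min(17, 3 + 2 - 1) = min(17, 4) = 4.
Compute A + B mod 17 directly:
a = 5: 5+6=11, 5+10=15
a = 9: 9+6=15, 9+10=2
a = 15: 15+6=4, 15+10=8
A + B = {2, 4, 8, 11, 15}, so |A + B| = 5.
Verify: 5 ≥ 4? Yes ✓.

CD lower bound = 4, actual |A + B| = 5.


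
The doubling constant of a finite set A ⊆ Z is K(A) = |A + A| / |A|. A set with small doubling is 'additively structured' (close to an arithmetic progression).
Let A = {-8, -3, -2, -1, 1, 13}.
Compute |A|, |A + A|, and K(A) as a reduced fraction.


|A| = 6.
Compute A + A by enumerating all 36 pairs.
A + A = {-16, -11, -10, -9, -7, -6, -5, -4, -3, -2, -1, 0, 2, 5, 10, 11, 12, 14, 26}, so |A + A| = 19.
K = |A + A| / |A| = 19/6 (already in lowest terms) ≈ 3.1667.
Reference: AP of size 6 gives K = 11/6 ≈ 1.8333; a fully generic set of size 6 gives K ≈ 3.5000.

|A| = 6, |A + A| = 19, K = 19/6.


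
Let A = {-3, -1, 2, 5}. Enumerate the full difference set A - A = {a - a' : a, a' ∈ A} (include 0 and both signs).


A - A = {a - a' : a, a' ∈ A}.
Compute a - a' for each ordered pair (a, a'):
a = -3: -3--3=0, -3--1=-2, -3-2=-5, -3-5=-8
a = -1: -1--3=2, -1--1=0, -1-2=-3, -1-5=-6
a = 2: 2--3=5, 2--1=3, 2-2=0, 2-5=-3
a = 5: 5--3=8, 5--1=6, 5-2=3, 5-5=0
Collecting distinct values (and noting 0 appears from a-a):
A - A = {-8, -6, -5, -3, -2, 0, 2, 3, 5, 6, 8}
|A - A| = 11

A - A = {-8, -6, -5, -3, -2, 0, 2, 3, 5, 6, 8}
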